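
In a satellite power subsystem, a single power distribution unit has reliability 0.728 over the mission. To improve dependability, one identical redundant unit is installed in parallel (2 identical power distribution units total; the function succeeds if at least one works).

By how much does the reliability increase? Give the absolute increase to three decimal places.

R_before = 0.728
R_after = 1 − (1 − 0.728)^2 = 0.926
ΔR = 0.926 − 0.728 = 0.198

0.198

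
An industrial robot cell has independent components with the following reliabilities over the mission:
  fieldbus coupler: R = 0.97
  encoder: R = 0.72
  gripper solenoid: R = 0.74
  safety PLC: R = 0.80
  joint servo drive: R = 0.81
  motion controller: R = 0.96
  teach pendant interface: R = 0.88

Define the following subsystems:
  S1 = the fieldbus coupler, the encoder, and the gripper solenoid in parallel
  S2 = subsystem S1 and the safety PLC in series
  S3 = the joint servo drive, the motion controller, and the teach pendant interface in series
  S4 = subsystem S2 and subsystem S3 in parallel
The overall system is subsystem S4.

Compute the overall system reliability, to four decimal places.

0.9363

Parallel (fieldbus coupler, encoder, and gripper solenoid): 1 − (1 − 0.970000)(1 − 0.720000)(1 − 0.740000) = 0.997816
Series ([0.997816] and safety PLC): 0.997816 × 0.800000 = 0.798253
Series (joint servo drive, motion controller, and teach pendant interface): 0.810000 × 0.960000 × 0.880000 = 0.684288
Parallel ([0.798253] and [0.684288]): 1 − (1 − 0.798253)(1 − 0.684288) = 0.9363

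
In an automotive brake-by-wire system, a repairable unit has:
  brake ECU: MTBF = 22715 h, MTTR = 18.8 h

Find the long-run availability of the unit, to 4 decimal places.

A(brake ECU) = MTBF/(MTBF+MTTR) = 22715/(22715+18.8) = 0.9992

0.9992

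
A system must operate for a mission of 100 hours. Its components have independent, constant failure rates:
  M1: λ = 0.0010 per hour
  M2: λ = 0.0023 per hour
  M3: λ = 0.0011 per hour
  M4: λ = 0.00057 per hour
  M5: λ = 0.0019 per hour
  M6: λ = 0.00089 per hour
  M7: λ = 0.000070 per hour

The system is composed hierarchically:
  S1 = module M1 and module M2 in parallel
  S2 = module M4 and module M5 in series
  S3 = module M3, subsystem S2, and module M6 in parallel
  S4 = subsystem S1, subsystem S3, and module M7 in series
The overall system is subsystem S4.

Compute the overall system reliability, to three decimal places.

0.972

R(M1) = exp(−0.0010 × 100) = 0.90484
R(M2) = exp(−0.0023 × 100) = 0.79453
R(M3) = exp(−0.0011 × 100) = 0.89583
R(M4) = exp(−0.00057 × 100) = 0.94459
R(M5) = exp(−0.0019 × 100) = 0.82696
R(M6) = exp(−0.00089 × 100) = 0.91485
R(M7) = exp(−0.000070 × 100) = 0.99302
Parallel (M1 and M2): 1 − (1 − 0.90484)(1 − 0.79453) = 0.98045
Series (M4 and M5): 0.94459 × 0.82696 = 0.78114
Parallel (M3, [0.78114], and M6): 1 − (1 − 0.89583)(1 − 0.78114)(1 − 0.91485) = 0.99806
Series ([0.98045], [0.99806], and M7): 0.98045 × 0.99806 × 0.99302 = 0.972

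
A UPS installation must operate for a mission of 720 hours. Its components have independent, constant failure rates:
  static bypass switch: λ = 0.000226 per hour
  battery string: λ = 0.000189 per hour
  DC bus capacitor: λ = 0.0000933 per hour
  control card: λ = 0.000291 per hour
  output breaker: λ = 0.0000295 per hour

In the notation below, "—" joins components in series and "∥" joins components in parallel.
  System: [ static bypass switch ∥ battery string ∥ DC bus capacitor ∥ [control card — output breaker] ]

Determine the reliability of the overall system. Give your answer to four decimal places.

0.9997

R(static bypass switch) = exp(−0.000226 × 720) = 0.849829
R(battery string) = exp(−0.000189 × 720) = 0.872773
R(DC bus capacitor) = exp(−0.0000933 × 720) = 0.935031
R(control card) = exp(−0.000291 × 720) = 0.810973
R(output breaker) = exp(−0.0000295 × 720) = 0.978984
Series (control card and output breaker): 0.810973 × 0.978984 = 0.793930
Parallel (static bypass switch, battery string, DC bus capacitor, and [0.793930]): 1 − (1 − 0.849829)(1 − 0.872773)(1 − 0.935031)(1 − 0.793930) = 0.9997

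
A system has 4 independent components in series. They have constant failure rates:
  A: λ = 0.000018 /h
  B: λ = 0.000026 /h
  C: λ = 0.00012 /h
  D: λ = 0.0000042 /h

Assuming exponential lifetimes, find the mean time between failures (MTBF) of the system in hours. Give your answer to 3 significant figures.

5950

Series of exponential components: λ_sys = Σ λ_i
λ_sys = 0.000018 + 0.000026 + 0.00012 + 0.0000042 = 1.6820e-04 /h
MTBF = 1 / λ_sys = 5950 h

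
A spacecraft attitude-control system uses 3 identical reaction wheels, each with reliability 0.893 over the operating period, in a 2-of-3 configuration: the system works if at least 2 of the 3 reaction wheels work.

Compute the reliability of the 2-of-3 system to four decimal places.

0.9681

R = Σ_{i=2}^{3} C(3,i) p^i (1−p)^{3−i} with p = 0.893
C(3,2)·0.893^2·0.107^1 = 0.255981
C(3,3)·0.893^3·0.107^0 = 0.712122
Sum = 0.9681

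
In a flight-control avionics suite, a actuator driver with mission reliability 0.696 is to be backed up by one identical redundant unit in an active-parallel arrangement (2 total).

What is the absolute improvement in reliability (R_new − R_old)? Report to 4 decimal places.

0.2116

R_before = 0.696
R_after = 1 − (1 − 0.696)^2 = 0.9076
ΔR = 0.9076 − 0.696 = 0.2116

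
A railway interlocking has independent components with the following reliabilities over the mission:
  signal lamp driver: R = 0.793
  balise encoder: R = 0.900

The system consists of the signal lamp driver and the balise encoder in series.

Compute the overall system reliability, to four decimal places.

0.7137

Series (signal lamp driver and balise encoder): 0.793000 × 0.900000 = 0.7137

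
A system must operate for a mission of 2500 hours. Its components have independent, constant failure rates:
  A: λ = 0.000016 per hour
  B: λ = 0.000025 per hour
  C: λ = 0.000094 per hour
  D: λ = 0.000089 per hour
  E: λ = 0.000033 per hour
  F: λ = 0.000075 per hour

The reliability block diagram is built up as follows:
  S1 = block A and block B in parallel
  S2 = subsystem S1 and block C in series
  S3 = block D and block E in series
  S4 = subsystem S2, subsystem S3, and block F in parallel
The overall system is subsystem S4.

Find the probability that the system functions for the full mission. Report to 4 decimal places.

R(A) = exp(−0.000016 × 2500) = 0.960789
R(B) = exp(−0.000025 × 2500) = 0.939413
R(C) = exp(−0.000094 × 2500) = 0.790571
R(D) = exp(−0.000089 × 2500) = 0.800515
R(E) = exp(−0.000033 × 2500) = 0.920811
R(F) = exp(−0.000075 × 2500) = 0.829029
Parallel (A and B): 1 − (1 − 0.960789)(1 − 0.939413) = 0.997624
Series ([0.997624] and C): 0.997624 × 0.790571 = 0.788693
Series (D and E): 0.800515 × 0.920811 = 0.737123
Parallel ([0.788693], [0.737123], and F): 1 − (1 − 0.788693)(1 − 0.737123)(1 − 0.829029) = 0.9905

0.9905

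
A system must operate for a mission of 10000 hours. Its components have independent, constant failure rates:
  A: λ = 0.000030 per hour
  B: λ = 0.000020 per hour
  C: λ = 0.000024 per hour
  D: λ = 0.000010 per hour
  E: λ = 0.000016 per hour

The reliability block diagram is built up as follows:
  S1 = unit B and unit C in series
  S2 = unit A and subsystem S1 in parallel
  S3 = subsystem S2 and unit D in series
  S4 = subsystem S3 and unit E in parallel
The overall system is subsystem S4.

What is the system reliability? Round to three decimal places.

R(A) = exp(−0.000030 × 10000) = 0.74082
R(B) = exp(−0.000020 × 10000) = 0.81873
R(C) = exp(−0.000024 × 10000) = 0.78663
R(D) = exp(−0.000010 × 10000) = 0.90484
R(E) = exp(−0.000016 × 10000) = 0.85214
Series (B and C): 0.81873 × 0.78663 = 0.64404
Parallel (A and [0.64404]): 1 − (1 − 0.74082)(1 − 0.64404) = 0.90774
Series ([0.90774] and D): 0.90774 × 0.90484 = 0.82136
Parallel ([0.82136] and E): 1 − (1 − 0.82136)(1 − 0.85214) = 0.974

0.974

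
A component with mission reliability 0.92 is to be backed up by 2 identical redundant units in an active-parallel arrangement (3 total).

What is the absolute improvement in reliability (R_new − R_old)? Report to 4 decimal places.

0.0795

R_before = 0.92
R_after = 1 − (1 − 0.92)^3 = 0.9995
ΔR = 0.9995 − 0.92 = 0.0795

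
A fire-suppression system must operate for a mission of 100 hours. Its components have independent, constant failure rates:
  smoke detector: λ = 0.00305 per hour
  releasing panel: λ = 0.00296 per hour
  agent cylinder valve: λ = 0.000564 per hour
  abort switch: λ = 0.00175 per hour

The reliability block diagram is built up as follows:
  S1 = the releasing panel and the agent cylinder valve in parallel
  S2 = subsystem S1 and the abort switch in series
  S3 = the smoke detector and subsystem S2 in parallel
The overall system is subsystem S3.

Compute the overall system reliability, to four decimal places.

R(smoke detector) = exp(−0.00305 × 100) = 0.737123
R(releasing panel) = exp(−0.00296 × 100) = 0.743787
R(agent cylinder valve) = exp(−0.000564 × 100) = 0.945161
R(abort switch) = exp(−0.00175 × 100) = 0.839457
Parallel (releasing panel and agent cylinder valve): 1 − (1 − 0.743787)(1 − 0.945161) = 0.985950
Series ([0.985950] and abort switch): 0.985950 × 0.839457 = 0.827663
Parallel (smoke detector and [0.827663]): 1 − (1 − 0.737123)(1 − 0.827663) = 0.9547

0.9547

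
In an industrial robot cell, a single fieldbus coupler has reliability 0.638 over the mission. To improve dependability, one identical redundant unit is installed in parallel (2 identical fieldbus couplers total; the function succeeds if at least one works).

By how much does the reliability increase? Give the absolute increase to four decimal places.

R_before = 0.638
R_after = 1 − (1 − 0.638)^2 = 0.8690
ΔR = 0.8690 − 0.638 = 0.2310

0.2310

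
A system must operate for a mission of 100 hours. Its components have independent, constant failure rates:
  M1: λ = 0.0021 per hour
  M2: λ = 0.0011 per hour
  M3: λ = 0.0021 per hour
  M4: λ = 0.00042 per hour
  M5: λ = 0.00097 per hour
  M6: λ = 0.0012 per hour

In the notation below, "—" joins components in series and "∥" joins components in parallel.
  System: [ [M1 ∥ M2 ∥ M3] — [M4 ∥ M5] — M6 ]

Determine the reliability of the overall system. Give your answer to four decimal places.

0.8802

R(M1) = exp(−0.0021 × 100) = 0.810584
R(M2) = exp(−0.0011 × 100) = 0.895834
R(M3) = exp(−0.0021 × 100) = 0.810584
R(M4) = exp(−0.00042 × 100) = 0.958870
R(M5) = exp(−0.00097 × 100) = 0.907556
R(M6) = exp(−0.0012 × 100) = 0.886920
Parallel (M1, M2, and M3): 1 − (1 − 0.810584)(1 − 0.895834)(1 − 0.810584) = 0.996263
Parallel (M4 and M5): 1 − (1 − 0.958870)(1 − 0.907556) = 0.996198
Series ([0.996263], [0.996198], and M6): 0.996263 × 0.996198 × 0.886920 = 0.8802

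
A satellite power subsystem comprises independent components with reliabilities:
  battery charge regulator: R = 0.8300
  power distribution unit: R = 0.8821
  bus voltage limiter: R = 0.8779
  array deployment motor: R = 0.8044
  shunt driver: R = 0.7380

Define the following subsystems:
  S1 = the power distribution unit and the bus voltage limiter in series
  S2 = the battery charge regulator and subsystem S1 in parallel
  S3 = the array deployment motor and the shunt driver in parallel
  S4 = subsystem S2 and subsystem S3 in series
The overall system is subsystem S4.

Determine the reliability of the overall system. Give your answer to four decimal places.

0.9124

Series (power distribution unit and bus voltage limiter): 0.882100 × 0.877900 = 0.774396
Parallel (battery charge regulator and [0.774396]): 1 − (1 − 0.830000)(1 − 0.774396) = 0.961647
Parallel (array deployment motor and shunt driver): 1 − (1 − 0.804400)(1 − 0.738000) = 0.948753
Series ([0.961647] and [0.948753]): 0.961647 × 0.948753 = 0.9124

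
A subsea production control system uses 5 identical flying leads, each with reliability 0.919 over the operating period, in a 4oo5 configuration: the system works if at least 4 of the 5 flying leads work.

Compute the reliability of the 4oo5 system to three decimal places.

R = Σ_{i=4}^{5} C(5,i) p^i (1−p)^{5−i} with p = 0.919
C(5,4)·0.919^4·0.081^1 = 0.28888
C(5,5)·0.919^5·0.081^0 = 0.65551
Sum = 0.944

0.944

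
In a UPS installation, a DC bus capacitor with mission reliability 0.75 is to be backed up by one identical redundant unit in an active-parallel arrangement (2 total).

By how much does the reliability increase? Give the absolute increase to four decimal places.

0.1875

R_before = 0.75
R_after = 1 − (1 − 0.75)^2 = 0.9375
ΔR = 0.9375 − 0.75 = 0.1875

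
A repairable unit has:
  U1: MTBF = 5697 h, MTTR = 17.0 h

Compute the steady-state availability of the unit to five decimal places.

0.99702

A(U1) = MTBF/(MTBF+MTTR) = 5697/(5697+17.0) = 0.99702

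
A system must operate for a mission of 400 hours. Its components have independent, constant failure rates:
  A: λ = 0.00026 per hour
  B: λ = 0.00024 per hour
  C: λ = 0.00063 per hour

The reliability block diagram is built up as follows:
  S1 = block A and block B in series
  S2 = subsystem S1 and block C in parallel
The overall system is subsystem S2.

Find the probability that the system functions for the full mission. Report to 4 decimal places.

0.9596

R(A) = exp(−0.00026 × 400) = 0.901225
R(B) = exp(−0.00024 × 400) = 0.908464
R(C) = exp(−0.00063 × 400) = 0.777245
Series (A and B): 0.901225 × 0.908464 = 0.818730
Parallel ([0.818730] and C): 1 − (1 − 0.818730)(1 − 0.777245) = 0.9596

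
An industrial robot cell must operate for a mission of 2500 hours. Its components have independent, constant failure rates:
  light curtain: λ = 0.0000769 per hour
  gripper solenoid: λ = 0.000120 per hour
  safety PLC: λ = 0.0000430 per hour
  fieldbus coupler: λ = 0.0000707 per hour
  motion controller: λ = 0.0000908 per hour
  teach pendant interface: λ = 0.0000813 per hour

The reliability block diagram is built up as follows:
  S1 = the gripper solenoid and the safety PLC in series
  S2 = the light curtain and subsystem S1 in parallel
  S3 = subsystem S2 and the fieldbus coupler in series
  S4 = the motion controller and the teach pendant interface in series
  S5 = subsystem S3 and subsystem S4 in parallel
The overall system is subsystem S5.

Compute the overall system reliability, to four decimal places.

0.9262

R(light curtain) = exp(−0.0000769 × 2500) = 0.825101
R(gripper solenoid) = exp(−0.000120 × 2500) = 0.740818
R(safety PLC) = exp(−0.0000430 × 2500) = 0.898077
R(fieldbus coupler) = exp(−0.0000707 × 2500) = 0.837989
R(motion controller) = exp(−0.0000908 × 2500) = 0.796921
R(teach pendant interface) = exp(−0.0000813 × 2500) = 0.816074
Series (gripper solenoid and safety PLC): 0.740818 × 0.898077 = 0.665312
Parallel (light curtain and [0.665312]): 1 − (1 − 0.825101)(1 − 0.665312) = 0.941463
Series ([0.941463] and fieldbus coupler): 0.941463 × 0.837989 = 0.788936
Series (motion controller and teach pendant interface): 0.796921 × 0.816074 = 0.650347
Parallel ([0.788936] and [0.650347]): 1 − (1 − 0.788936)(1 − 0.650347) = 0.9262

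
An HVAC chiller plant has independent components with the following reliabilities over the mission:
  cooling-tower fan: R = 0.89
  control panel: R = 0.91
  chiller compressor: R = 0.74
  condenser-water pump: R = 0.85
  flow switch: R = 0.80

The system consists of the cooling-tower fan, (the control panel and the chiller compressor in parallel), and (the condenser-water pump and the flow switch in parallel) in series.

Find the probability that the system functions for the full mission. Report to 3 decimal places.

0.843

Parallel (control panel and chiller compressor): 1 − (1 − 0.91000)(1 − 0.74000) = 0.97660
Parallel (condenser-water pump and flow switch): 1 − (1 − 0.85000)(1 − 0.80000) = 0.97000
Series (cooling-tower fan, [0.97660], and [0.97000]): 0.89000 × 0.97660 × 0.97000 = 0.843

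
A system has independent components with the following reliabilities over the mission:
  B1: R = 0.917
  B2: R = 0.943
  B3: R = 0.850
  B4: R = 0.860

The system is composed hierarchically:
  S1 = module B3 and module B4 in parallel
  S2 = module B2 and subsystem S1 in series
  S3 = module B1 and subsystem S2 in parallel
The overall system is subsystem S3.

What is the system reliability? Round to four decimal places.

Parallel (B3 and B4): 1 − (1 − 0.850000)(1 − 0.860000) = 0.979000
Series (B2 and [0.979000]): 0.943000 × 0.979000 = 0.923197
Parallel (B1 and [0.923197]): 1 − (1 − 0.917000)(1 − 0.923197) = 0.9936

0.9936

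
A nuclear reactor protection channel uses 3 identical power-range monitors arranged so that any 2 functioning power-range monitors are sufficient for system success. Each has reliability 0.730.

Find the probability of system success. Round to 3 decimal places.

0.821

R = Σ_{i=2}^{3} C(3,i) p^i (1−p)^{3−i} with p = 0.730
C(3,2)·0.730^2·0.270^1 = 0.43165
C(3,3)·0.730^3·0.270^0 = 0.38902
Sum = 0.821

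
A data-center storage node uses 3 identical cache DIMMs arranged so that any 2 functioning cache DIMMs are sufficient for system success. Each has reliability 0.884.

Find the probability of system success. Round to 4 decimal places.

R = Σ_{i=2}^{3} C(3,i) p^i (1−p)^{3−i} with p = 0.884
C(3,2)·0.884^2·0.116^1 = 0.271947
C(3,3)·0.884^3·0.116^0 = 0.690807
Sum = 0.9628

0.9628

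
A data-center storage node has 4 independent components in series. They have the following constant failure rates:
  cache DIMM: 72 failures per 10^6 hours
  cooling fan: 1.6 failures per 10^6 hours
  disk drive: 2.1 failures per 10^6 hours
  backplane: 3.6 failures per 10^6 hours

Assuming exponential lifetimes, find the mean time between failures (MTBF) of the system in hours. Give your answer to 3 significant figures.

Series of exponential components: λ_sys = Σ λ_i
λ_sys = 0.000072 + 0.0000016 + 0.0000021 + 0.0000036 = 7.9300e-05 /h
MTBF = 1 / λ_sys = 12600 h

12600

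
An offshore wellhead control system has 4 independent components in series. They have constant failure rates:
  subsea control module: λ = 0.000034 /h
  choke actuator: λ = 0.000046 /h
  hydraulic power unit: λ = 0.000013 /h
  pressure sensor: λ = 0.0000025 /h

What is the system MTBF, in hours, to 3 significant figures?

Series of exponential components: λ_sys = Σ λ_i
λ_sys = 0.000034 + 0.000046 + 0.000013 + 0.0000025 = 9.5500e-05 /h
MTBF = 1 / λ_sys = 10500 h

10500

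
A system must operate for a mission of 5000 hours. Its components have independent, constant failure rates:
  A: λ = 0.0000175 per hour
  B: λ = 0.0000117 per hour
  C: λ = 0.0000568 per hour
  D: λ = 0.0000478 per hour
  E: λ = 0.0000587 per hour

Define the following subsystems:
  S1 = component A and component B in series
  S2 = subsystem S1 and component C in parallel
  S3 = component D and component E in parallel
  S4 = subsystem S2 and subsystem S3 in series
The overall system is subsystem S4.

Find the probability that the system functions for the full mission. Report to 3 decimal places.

R(A) = exp(−0.0000175 × 5000) = 0.91622
R(B) = exp(−0.0000117 × 5000) = 0.94318
R(C) = exp(−0.0000568 × 5000) = 0.75277
R(D) = exp(−0.0000478 × 5000) = 0.78741
R(E) = exp(−0.0000587 × 5000) = 0.74565
Series (A and B): 0.91622 × 0.94318 = 0.86416
Parallel ([0.86416] and C): 1 − (1 − 0.86416)(1 − 0.75277) = 0.96642
Parallel (D and E): 1 − (1 − 0.78741)(1 − 0.74565) = 0.94593
Series ([0.96642] and [0.94593]): 0.96642 × 0.94593 = 0.914

0.914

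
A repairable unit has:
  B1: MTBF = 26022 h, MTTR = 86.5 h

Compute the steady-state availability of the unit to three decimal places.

A(B1) = MTBF/(MTBF+MTTR) = 26022/(26022+86.5) = 0.997

0.997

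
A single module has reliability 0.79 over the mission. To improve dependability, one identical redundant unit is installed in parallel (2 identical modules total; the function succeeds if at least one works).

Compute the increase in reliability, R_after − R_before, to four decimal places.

0.1659

R_before = 0.79
R_after = 1 − (1 − 0.79)^2 = 0.9559
ΔR = 0.9559 − 0.79 = 0.1659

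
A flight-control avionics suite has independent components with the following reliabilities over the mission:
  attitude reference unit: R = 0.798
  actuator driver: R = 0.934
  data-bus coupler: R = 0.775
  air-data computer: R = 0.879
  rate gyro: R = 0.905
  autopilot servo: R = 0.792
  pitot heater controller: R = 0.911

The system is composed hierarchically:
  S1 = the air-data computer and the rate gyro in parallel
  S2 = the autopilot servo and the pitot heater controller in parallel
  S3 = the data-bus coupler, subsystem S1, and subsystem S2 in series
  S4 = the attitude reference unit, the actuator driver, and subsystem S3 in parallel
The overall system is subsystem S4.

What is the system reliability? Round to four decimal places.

Parallel (air-data computer and rate gyro): 1 − (1 − 0.879000)(1 − 0.905000) = 0.988505
Parallel (autopilot servo and pitot heater controller): 1 − (1 − 0.792000)(1 − 0.911000) = 0.981488
Series (data-bus coupler, [0.988505], and [0.981488]): 0.775000 × 0.988505 × 0.981488 = 0.751909
Parallel (attitude reference unit, actuator driver, and [0.751909]): 1 − (1 − 0.798000)(1 − 0.934000)(1 − 0.751909) = 0.9967

0.9967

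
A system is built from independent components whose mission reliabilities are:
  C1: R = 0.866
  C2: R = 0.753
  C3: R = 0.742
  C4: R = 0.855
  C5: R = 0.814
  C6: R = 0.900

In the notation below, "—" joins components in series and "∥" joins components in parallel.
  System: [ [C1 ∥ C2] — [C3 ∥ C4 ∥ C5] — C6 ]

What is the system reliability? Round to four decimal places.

0.8642

Parallel (C1 and C2): 1 − (1 − 0.866000)(1 − 0.753000) = 0.966902
Parallel (C3, C4, and C5): 1 − (1 − 0.742000)(1 − 0.855000)(1 − 0.814000) = 0.993042
Series ([0.966902], [0.993042], and C6): 0.966902 × 0.993042 × 0.900000 = 0.8642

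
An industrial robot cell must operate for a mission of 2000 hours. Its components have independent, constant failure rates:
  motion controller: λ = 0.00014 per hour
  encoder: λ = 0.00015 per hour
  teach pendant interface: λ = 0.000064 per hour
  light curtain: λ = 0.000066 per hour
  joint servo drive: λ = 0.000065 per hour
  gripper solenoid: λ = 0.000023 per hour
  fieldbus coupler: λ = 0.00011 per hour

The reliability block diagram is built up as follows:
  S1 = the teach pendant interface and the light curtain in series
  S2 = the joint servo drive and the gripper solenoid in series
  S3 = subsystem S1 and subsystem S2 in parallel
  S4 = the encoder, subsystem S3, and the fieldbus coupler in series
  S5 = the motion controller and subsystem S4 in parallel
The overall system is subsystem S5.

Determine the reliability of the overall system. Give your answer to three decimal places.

R(motion controller) = exp(−0.00014 × 2000) = 0.75578
R(encoder) = exp(−0.00015 × 2000) = 0.74082
R(teach pendant interface) = exp(−0.000064 × 2000) = 0.87985
R(light curtain) = exp(−0.000066 × 2000) = 0.87634
R(joint servo drive) = exp(−0.000065 × 2000) = 0.87810
R(gripper solenoid) = exp(−0.000023 × 2000) = 0.95504
R(fieldbus coupler) = exp(−0.00011 × 2000) = 0.80252
Series (teach pendant interface and light curtain): 0.87985 × 0.87634 = 0.77105
Series (joint servo drive and gripper solenoid): 0.87810 × 0.95504 = 0.83862
Parallel ([0.77105] and [0.83862]): 1 − (1 − 0.77105)(1 − 0.83862) = 0.96305
Series (encoder, [0.96305], and fieldbus coupler): 0.74082 × 0.96305 × 0.80252 = 0.57256
Parallel (motion controller and [0.57256]): 1 − (1 − 0.75578)(1 − 0.57256) = 0.896

0.896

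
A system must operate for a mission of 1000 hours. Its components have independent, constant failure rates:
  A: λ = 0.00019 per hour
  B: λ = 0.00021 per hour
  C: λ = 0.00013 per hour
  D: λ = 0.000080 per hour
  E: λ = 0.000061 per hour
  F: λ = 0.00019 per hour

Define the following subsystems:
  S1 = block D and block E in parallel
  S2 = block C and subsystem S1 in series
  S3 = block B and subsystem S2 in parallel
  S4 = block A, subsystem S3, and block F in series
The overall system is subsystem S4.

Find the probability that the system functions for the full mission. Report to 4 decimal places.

R(A) = exp(−0.00019 × 1000) = 0.826959
R(B) = exp(−0.00021 × 1000) = 0.810584
R(C) = exp(−0.00013 × 1000) = 0.878095
R(D) = exp(−0.000080 × 1000) = 0.923116
R(E) = exp(−0.000061 × 1000) = 0.940823
R(F) = exp(−0.00019 × 1000) = 0.826959
Parallel (D and E): 1 − (1 − 0.923116)(1 − 0.940823) = 0.995450
Series (C and [0.995450]): 0.878095 × 0.995450 = 0.874100
Parallel (B and [0.874100]): 1 − (1 − 0.810584)(1 − 0.874100) = 0.976153
Series (A, [0.976153], and F): 0.826959 × 0.976153 × 0.826959 = 0.6676

0.6676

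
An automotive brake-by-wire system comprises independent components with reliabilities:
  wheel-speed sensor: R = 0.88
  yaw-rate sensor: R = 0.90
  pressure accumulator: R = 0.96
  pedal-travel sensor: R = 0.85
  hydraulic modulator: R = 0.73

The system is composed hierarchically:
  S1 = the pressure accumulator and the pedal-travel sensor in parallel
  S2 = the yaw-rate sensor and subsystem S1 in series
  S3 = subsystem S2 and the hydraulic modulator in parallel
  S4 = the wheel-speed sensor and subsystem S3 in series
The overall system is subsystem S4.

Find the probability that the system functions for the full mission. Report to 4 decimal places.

Parallel (pressure accumulator and pedal-travel sensor): 1 − (1 − 0.960000)(1 − 0.850000) = 0.994000
Series (yaw-rate sensor and [0.994000]): 0.900000 × 0.994000 = 0.894600
Parallel ([0.894600] and hydraulic modulator): 1 − (1 − 0.894600)(1 − 0.730000) = 0.971542
Series (wheel-speed sensor and [0.971542]): 0.880000 × 0.971542 = 0.8550

0.8550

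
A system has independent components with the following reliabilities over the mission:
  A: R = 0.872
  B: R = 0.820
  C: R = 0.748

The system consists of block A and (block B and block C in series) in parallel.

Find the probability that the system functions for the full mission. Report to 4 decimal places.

Series (B and C): 0.820000 × 0.748000 = 0.613360
Parallel (A and [0.613360]): 1 − (1 − 0.872000)(1 − 0.613360) = 0.9505

0.9505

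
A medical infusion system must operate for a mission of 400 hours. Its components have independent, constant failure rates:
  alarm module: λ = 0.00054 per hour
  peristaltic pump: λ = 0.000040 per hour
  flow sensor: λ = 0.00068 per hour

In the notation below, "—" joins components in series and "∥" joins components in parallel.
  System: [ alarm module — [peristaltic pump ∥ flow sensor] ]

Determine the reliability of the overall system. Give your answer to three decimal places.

0.803

R(alarm module) = exp(−0.00054 × 400) = 0.80574
R(peristaltic pump) = exp(−0.000040 × 400) = 0.98413
R(flow sensor) = exp(−0.00068 × 400) = 0.76185
Parallel (peristaltic pump and flow sensor): 1 − (1 − 0.98413)(1 − 0.76185) = 0.99622
Series (alarm module and [0.99622]): 0.80574 × 0.99622 = 0.803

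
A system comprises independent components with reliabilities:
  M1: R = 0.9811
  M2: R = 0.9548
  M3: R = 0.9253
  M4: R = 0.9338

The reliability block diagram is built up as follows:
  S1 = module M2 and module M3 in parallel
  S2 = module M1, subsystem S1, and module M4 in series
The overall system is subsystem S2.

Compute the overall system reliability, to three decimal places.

0.913

Parallel (M2 and M3): 1 − (1 − 0.95480)(1 − 0.92530) = 0.99662
Series (M1, [0.99662], and M4): 0.98110 × 0.99662 × 0.93380 = 0.913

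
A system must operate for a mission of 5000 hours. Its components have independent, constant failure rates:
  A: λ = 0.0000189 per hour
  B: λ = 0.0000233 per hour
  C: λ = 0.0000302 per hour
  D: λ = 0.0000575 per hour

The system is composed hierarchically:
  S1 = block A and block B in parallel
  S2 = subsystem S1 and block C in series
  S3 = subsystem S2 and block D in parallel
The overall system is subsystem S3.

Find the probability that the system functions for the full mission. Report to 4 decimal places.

R(A) = exp(−0.0000189 × 5000) = 0.909828
R(B) = exp(−0.0000233 × 5000) = 0.890030
R(C) = exp(−0.0000302 × 5000) = 0.859848
R(D) = exp(−0.0000575 × 5000) = 0.750137
Parallel (A and B): 1 − (1 − 0.909828)(1 − 0.890030) = 0.990084
Series ([0.990084] and C): 0.990084 × 0.859848 = 0.851322
Parallel ([0.851322] and D): 1 − (1 − 0.851322)(1 − 0.750137) = 0.9629

0.9629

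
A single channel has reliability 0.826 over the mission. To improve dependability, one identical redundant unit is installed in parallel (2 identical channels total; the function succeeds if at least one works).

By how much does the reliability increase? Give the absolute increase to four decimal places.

0.1437

R_before = 0.826
R_after = 1 − (1 − 0.826)^2 = 0.9697
ΔR = 0.9697 − 0.826 = 0.1437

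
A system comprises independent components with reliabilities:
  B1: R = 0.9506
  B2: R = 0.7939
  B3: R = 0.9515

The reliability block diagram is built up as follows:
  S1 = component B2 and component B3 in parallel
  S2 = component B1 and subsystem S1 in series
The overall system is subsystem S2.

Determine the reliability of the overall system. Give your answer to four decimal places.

Parallel (B2 and B3): 1 − (1 − 0.793900)(1 − 0.951500) = 0.990004
Series (B1 and [0.990004]): 0.950600 × 0.990004 = 0.9411

0.9411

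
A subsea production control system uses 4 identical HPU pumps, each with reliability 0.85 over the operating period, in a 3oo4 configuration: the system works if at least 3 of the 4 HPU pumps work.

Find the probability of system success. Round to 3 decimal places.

0.890

R = Σ_{i=3}^{4} C(4,i) p^i (1−p)^{4−i} with p = 0.85
C(4,3)·0.85^3·0.15^1 = 0.36848
C(4,4)·0.85^4·0.15^0 = 0.52201
Sum = 0.890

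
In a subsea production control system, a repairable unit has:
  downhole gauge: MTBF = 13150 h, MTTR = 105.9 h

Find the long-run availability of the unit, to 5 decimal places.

A(downhole gauge) = MTBF/(MTBF+MTTR) = 13150/(13150+105.9) = 0.99201

0.99201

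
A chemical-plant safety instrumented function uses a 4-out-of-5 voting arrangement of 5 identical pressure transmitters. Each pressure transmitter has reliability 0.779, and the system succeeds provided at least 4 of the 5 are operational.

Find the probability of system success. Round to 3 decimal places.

R = Σ_{i=4}^{5} C(5,i) p^i (1−p)^{5−i} with p = 0.779
C(5,4)·0.779^4·0.221^1 = 0.40692
C(5,5)·0.779^5·0.221^0 = 0.28687
Sum = 0.694

0.694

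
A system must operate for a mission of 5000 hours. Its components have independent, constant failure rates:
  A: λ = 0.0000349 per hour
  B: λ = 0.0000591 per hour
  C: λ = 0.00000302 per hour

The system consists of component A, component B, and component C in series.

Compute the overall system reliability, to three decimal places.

0.616

R(A) = exp(−0.0000349 × 5000) = 0.83988
R(B) = exp(−0.0000591 × 5000) = 0.74416
R(C) = exp(−0.00000302 × 5000) = 0.98501
Series (A, B, and C): 0.83988 × 0.74416 × 0.98501 = 0.616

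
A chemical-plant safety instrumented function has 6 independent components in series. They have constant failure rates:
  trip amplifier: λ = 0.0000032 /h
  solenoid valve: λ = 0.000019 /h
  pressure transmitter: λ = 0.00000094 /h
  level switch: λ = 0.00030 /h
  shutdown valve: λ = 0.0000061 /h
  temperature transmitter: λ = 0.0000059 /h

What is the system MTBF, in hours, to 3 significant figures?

Series of exponential components: λ_sys = Σ λ_i
λ_sys = 0.0000032 + 0.000019 + 0.00000094 + 0.00030 + 0.0000061 + 0.0000059 = 3.3514e-04 /h
MTBF = 1 / λ_sys = 2980 h

2980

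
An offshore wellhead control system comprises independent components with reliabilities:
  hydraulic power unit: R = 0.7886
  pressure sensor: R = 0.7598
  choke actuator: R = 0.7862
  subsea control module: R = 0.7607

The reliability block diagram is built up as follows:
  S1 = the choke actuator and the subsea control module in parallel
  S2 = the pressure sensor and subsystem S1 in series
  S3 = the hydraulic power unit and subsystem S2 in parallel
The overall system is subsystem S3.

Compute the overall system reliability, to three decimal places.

Parallel (choke actuator and subsea control module): 1 − (1 − 0.78620)(1 − 0.76070) = 0.94884
Series (pressure sensor and [0.94884]): 0.75980 × 0.94884 = 0.72093
Parallel (hydraulic power unit and [0.72093]): 1 − (1 − 0.78860)(1 − 0.72093) = 0.941

0.941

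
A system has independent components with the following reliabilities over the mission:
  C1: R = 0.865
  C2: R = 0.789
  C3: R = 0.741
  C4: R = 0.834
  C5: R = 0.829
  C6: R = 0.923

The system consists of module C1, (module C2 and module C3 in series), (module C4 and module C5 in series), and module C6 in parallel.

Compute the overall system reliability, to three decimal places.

0.999

Series (C2 and C3): 0.78900 × 0.74100 = 0.58465
Series (C4 and C5): 0.83400 × 0.82900 = 0.69139
Parallel (C1, [0.58465], [0.69139], and C6): 1 − (1 − 0.86500)(1 − 0.58465)(1 − 0.69139)(1 − 0.92300) = 0.999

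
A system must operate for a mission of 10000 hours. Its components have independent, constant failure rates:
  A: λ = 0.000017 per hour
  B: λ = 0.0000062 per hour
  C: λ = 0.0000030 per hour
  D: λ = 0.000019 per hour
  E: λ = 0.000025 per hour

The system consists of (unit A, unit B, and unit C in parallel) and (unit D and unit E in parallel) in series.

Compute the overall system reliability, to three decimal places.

R(A) = exp(−0.000017 × 10000) = 0.84366
R(B) = exp(−0.0000062 × 10000) = 0.93988
R(C) = exp(−0.0000030 × 10000) = 0.97045
R(D) = exp(−0.000019 × 10000) = 0.82696
R(E) = exp(−0.000025 × 10000) = 0.77880
Parallel (A, B, and C): 1 − (1 − 0.84366)(1 − 0.93988)(1 − 0.97045) = 0.99972
Parallel (D and E): 1 − (1 − 0.82696)(1 − 0.77880) = 0.96172
Series ([0.99972] and [0.96172]): 0.99972 × 0.96172 = 0.961

0.961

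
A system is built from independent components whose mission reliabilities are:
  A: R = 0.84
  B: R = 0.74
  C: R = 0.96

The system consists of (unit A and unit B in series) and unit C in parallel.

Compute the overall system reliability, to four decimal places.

Series (A and B): 0.840000 × 0.740000 = 0.621600
Parallel ([0.621600] and C): 1 − (1 − 0.621600)(1 − 0.960000) = 0.9849

0.9849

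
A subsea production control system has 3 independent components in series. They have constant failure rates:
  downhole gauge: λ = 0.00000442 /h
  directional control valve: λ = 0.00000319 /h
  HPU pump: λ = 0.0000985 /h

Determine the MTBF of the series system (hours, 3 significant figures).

Series of exponential components: λ_sys = Σ λ_i
λ_sys = 0.00000442 + 0.00000319 + 0.0000985 = 1.0611e-04 /h
MTBF = 1 / λ_sys = 9420 h

9420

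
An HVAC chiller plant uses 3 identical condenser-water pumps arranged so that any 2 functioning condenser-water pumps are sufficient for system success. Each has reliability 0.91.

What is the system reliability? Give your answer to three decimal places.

0.977

R = Σ_{i=2}^{3} C(3,i) p^i (1−p)^{3−i} with p = 0.91
C(3,2)·0.91^2·0.09^1 = 0.22359
C(3,3)·0.91^3·0.09^0 = 0.75357
Sum = 0.977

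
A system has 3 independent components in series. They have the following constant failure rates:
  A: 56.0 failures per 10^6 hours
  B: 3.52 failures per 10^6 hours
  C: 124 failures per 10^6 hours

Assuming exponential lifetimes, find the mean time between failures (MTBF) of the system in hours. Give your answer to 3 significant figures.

5450

Series of exponential components: λ_sys = Σ λ_i
λ_sys = 0.0000560 + 0.00000352 + 0.000124 = 1.8352e-04 /h
MTBF = 1 / λ_sys = 5450 h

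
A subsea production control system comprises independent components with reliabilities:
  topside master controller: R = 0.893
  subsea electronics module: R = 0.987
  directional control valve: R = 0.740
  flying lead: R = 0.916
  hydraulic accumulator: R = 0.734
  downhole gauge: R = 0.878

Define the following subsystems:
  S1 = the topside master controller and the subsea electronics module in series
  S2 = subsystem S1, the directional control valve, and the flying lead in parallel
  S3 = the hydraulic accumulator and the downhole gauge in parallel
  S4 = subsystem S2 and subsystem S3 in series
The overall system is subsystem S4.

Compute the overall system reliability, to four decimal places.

Series (topside master controller and subsea electronics module): 0.893000 × 0.987000 = 0.881391
Parallel ([0.881391], directional control valve, and flying lead): 1 − (1 − 0.881391)(1 − 0.740000)(1 − 0.916000) = 0.997410
Parallel (hydraulic accumulator and downhole gauge): 1 − (1 − 0.734000)(1 − 0.878000) = 0.967548
Series ([0.997410] and [0.967548]): 0.997410 × 0.967548 = 0.9650

0.9650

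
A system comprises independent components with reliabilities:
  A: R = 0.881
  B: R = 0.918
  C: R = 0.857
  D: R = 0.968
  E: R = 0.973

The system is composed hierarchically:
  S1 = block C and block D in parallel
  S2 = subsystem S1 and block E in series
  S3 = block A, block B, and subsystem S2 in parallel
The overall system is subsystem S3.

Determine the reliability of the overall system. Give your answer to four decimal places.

Parallel (C and D): 1 − (1 − 0.857000)(1 − 0.968000) = 0.995424
Series ([0.995424] and E): 0.995424 × 0.973000 = 0.968548
Parallel (A, B, and [0.968548]): 1 − (1 − 0.881000)(1 − 0.918000)(1 − 0.968548) = 0.9997

0.9997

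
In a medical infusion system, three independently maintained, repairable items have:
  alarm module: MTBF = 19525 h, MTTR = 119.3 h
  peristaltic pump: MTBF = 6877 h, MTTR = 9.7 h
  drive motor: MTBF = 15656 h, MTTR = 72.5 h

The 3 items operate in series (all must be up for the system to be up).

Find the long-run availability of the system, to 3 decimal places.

A(alarm module) = MTBF/(MTBF+MTTR) = 19525/(19525+119.3) = 0.993927
A(peristaltic pump) = MTBF/(MTBF+MTTR) = 6877/(6877+9.7) = 0.998591
A(drive motor) = MTBF/(MTBF+MTTR) = 15656/(15656+72.5) = 0.995391
Series availability: 0.993927 × 0.998591 × 0.995391 = 0.988

0.988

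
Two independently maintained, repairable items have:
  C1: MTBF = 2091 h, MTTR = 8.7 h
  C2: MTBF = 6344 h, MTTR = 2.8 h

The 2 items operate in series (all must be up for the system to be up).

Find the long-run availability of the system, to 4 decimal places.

A(C1) = MTBF/(MTBF+MTTR) = 2091/(2091+8.7) = 0.995857
A(C2) = MTBF/(MTBF+MTTR) = 6344/(6344+2.8) = 0.999559
Series availability: 0.995857 × 0.999559 = 0.9954

0.9954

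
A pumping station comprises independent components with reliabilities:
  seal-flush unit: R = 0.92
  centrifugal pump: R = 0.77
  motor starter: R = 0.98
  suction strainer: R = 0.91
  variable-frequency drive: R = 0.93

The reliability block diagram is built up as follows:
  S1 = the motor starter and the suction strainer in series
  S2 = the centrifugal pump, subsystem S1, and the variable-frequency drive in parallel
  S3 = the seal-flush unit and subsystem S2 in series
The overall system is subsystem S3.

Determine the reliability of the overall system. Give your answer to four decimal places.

Series (motor starter and suction strainer): 0.980000 × 0.910000 = 0.891800
Parallel (centrifugal pump, [0.891800], and variable-frequency drive): 1 − (1 − 0.770000)(1 − 0.891800)(1 − 0.930000) = 0.998258
Series (seal-flush unit and [0.998258]): 0.920000 × 0.998258 = 0.9184

0.9184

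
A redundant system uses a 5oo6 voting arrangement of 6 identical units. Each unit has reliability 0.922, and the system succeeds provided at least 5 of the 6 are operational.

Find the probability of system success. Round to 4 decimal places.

0.9261

R = Σ_{i=5}^{6} C(6,i) p^i (1−p)^{6−i} with p = 0.922
C(6,5)·0.922^5·0.078^1 = 0.311817
C(6,6)·0.922^6·0.078^0 = 0.614307
Sum = 0.9261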